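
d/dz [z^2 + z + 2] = 2*z + 1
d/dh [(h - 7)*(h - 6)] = 2*h - 13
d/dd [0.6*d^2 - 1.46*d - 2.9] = 1.2*d - 1.46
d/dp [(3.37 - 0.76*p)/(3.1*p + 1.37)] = (-35.61342*p - 15.738834)/(3.1*p + 1.37)^3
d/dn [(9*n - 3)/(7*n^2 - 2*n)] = 3*(-21*n^2 + 14*n - 2)/(n^2*(49*n^2 - 28*n + 4))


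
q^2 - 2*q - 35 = (q - 7)*(q + 5)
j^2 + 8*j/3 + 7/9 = (j + 1/3)*(j + 7/3)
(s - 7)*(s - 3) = s^2 - 10*s + 21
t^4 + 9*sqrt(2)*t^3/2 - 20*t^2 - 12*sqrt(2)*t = t*(t - 2*sqrt(2))*(t + sqrt(2)/2)*(t + 6*sqrt(2))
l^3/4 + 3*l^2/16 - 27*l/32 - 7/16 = (l/4 + 1/2)*(l - 7/4)*(l + 1/2)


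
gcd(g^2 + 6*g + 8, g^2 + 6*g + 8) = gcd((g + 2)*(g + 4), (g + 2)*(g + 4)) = g^2 + 6*g + 8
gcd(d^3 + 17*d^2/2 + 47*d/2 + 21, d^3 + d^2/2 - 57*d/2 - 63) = d^2 + 13*d/2 + 21/2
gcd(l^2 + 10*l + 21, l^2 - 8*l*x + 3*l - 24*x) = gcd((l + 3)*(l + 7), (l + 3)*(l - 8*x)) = l + 3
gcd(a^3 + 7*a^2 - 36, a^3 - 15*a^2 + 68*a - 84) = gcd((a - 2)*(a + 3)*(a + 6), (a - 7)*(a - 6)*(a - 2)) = a - 2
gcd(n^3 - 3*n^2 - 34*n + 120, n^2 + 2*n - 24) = n^2 + 2*n - 24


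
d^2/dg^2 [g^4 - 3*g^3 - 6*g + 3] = 6*g*(2*g - 3)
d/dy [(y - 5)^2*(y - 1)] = (y - 5)*(3*y - 7)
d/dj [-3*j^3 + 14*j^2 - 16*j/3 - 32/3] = -9*j^2 + 28*j - 16/3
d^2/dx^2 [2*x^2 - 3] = 4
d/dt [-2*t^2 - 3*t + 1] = -4*t - 3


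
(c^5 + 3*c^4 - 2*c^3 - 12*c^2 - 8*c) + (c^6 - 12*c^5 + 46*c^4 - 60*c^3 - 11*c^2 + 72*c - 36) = c^6 - 11*c^5 + 49*c^4 - 62*c^3 - 23*c^2 + 64*c - 36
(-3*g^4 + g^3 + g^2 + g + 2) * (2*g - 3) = -6*g^5 + 11*g^4 - g^3 - g^2 + g - 6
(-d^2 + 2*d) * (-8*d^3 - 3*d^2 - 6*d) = 8*d^5 - 13*d^4 - 12*d^2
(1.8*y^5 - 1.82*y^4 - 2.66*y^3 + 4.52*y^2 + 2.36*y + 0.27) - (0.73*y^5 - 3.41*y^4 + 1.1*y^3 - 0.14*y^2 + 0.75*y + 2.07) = 1.07*y^5 + 1.59*y^4 - 3.76*y^3 + 4.66*y^2 + 1.61*y - 1.8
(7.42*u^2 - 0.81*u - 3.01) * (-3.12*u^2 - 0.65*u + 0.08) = -23.1504*u^4 - 2.2958*u^3 + 10.5113*u^2 + 1.8917*u - 0.2408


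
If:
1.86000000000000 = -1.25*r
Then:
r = -1.49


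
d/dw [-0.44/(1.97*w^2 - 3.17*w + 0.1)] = (1.7336*w - 1.3948)/(1.97*w^2 - 3.17*w + 0.1)^2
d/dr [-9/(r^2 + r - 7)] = 9*(2*r + 1)/(r^2 + r - 7)^2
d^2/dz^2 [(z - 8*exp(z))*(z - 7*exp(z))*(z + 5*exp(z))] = -10*z^2*exp(z) - 76*z*exp(2*z) - 40*z*exp(z) + 6*z + 2520*exp(3*z) - 76*exp(2*z) - 20*exp(z)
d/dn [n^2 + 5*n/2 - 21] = 2*n + 5/2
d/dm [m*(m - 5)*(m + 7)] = 3*m^2 + 4*m - 35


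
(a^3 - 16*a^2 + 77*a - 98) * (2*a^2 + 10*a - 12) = 2*a^5 - 22*a^4 - 18*a^3 + 766*a^2 - 1904*a + 1176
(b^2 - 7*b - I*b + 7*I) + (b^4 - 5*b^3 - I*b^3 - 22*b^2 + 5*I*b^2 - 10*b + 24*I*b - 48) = b^4 - 5*b^3 - I*b^3 - 21*b^2 + 5*I*b^2 - 17*b + 23*I*b - 48 + 7*I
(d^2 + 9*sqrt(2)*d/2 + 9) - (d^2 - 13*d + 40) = 9*sqrt(2)*d/2 + 13*d - 31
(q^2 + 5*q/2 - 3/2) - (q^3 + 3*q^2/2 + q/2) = -q^3 - q^2/2 + 2*q - 3/2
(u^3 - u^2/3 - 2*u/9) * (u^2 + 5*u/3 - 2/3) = u^5 + 4*u^4/3 - 13*u^3/9 - 4*u^2/27 + 4*u/27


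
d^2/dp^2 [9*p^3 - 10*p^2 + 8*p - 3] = 54*p - 20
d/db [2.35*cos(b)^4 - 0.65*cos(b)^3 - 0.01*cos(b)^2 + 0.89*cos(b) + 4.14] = (-9.4*cos(b)^3 + 1.95*cos(b)^2 + 0.02*cos(b) - 0.89)*sin(b)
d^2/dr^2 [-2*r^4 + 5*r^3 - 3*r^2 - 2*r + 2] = -24*r^2 + 30*r - 6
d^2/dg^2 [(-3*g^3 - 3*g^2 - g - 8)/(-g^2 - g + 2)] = 2*(7*g^3 + 24*g^2 + 66*g + 38)/(g^6 + 3*g^5 - 3*g^4 - 11*g^3 + 6*g^2 + 12*g - 8)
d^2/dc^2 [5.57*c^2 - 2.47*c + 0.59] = 11.1400000000000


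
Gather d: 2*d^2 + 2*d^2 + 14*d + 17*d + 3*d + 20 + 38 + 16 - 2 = 4*d^2 + 34*d + 72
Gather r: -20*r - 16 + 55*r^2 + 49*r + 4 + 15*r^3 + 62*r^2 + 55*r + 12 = 15*r^3 + 117*r^2 + 84*r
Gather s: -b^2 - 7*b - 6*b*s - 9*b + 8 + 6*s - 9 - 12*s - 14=-b^2 - 16*b + s*(-6*b - 6) - 15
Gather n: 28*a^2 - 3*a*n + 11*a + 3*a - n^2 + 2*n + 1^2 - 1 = 28*a^2 + 14*a - n^2 + n*(2 - 3*a)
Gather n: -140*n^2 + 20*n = -140*n^2 + 20*n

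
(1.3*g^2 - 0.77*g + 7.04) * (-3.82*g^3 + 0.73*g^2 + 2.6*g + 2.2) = -4.966*g^5 + 3.8904*g^4 - 24.0749*g^3 + 5.9972*g^2 + 16.61*g + 15.488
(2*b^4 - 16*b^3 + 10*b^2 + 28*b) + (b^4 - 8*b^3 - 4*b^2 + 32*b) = 3*b^4 - 24*b^3 + 6*b^2 + 60*b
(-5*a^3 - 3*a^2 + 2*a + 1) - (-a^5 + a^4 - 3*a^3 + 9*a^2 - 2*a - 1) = a^5 - a^4 - 2*a^3 - 12*a^2 + 4*a + 2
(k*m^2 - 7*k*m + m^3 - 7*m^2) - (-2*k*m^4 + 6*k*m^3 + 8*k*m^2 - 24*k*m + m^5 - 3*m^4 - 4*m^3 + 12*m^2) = 2*k*m^4 - 6*k*m^3 - 7*k*m^2 + 17*k*m - m^5 + 3*m^4 + 5*m^3 - 19*m^2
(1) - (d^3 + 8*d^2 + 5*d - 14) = -d^3 - 8*d^2 - 5*d + 15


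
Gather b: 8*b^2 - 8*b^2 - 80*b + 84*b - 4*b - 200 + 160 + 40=0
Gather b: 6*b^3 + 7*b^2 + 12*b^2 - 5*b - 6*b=6*b^3 + 19*b^2 - 11*b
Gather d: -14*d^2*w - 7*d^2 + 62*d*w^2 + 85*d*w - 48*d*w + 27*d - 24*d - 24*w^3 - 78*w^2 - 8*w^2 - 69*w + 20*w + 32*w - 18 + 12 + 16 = d^2*(-14*w - 7) + d*(62*w^2 + 37*w + 3) - 24*w^3 - 86*w^2 - 17*w + 10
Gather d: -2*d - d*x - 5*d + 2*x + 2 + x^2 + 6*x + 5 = d*(-x - 7) + x^2 + 8*x + 7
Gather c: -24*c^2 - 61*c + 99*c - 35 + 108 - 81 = -24*c^2 + 38*c - 8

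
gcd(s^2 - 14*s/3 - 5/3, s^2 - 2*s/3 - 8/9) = 1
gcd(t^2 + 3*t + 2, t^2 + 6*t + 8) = t + 2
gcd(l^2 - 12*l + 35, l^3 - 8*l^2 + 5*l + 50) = l - 5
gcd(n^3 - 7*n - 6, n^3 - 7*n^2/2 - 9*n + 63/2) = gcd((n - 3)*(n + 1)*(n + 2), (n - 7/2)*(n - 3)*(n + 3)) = n - 3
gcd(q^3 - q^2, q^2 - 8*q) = q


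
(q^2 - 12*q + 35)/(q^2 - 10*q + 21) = (q - 5)/(q - 3)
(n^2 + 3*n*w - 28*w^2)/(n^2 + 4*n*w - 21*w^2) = (-n + 4*w)/(-n + 3*w)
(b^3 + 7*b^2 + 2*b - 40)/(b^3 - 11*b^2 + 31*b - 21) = (b^3 + 7*b^2 + 2*b - 40)/(b^3 - 11*b^2 + 31*b - 21)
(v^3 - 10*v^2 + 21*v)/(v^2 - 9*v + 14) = v*(v - 3)/(v - 2)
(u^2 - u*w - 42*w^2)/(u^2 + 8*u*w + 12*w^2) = (u - 7*w)/(u + 2*w)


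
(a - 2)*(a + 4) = a^2 + 2*a - 8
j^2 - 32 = (j - 4*sqrt(2))*(j + 4*sqrt(2))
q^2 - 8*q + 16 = (q - 4)^2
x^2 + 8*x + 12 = (x + 2)*(x + 6)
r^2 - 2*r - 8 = (r - 4)*(r + 2)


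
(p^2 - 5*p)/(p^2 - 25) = p/(p + 5)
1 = 1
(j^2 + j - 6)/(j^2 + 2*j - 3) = (j - 2)/(j - 1)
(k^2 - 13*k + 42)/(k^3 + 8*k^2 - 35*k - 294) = (k - 7)/(k^2 + 14*k + 49)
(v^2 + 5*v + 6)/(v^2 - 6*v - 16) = (v + 3)/(v - 8)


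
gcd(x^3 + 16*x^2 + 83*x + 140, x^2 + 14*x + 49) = x + 7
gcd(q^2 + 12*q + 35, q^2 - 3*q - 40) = q + 5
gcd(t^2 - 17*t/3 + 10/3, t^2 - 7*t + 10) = t - 5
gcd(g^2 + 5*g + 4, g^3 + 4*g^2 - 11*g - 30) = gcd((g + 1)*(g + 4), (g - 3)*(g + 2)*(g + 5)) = 1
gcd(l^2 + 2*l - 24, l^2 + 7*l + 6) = l + 6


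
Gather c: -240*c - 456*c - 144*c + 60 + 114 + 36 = 210 - 840*c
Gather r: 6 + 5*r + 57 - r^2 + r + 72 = -r^2 + 6*r + 135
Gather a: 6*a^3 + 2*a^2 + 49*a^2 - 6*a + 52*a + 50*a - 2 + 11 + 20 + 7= 6*a^3 + 51*a^2 + 96*a + 36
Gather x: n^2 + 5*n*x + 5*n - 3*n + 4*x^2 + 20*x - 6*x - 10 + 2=n^2 + 2*n + 4*x^2 + x*(5*n + 14) - 8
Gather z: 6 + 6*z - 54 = 6*z - 48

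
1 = 1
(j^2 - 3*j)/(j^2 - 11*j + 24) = j/(j - 8)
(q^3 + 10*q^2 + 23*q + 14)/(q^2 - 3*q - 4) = (q^2 + 9*q + 14)/(q - 4)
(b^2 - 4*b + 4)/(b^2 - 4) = (b - 2)/(b + 2)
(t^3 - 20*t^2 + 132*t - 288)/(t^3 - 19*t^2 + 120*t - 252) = (t - 8)/(t - 7)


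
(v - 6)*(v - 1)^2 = v^3 - 8*v^2 + 13*v - 6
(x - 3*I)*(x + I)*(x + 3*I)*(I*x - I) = I*x^4 - x^3 - I*x^3 + x^2 + 9*I*x^2 - 9*x - 9*I*x + 9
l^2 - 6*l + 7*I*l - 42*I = (l - 6)*(l + 7*I)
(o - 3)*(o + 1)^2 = o^3 - o^2 - 5*o - 3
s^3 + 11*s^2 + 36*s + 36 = (s + 2)*(s + 3)*(s + 6)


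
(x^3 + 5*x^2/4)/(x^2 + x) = x*(4*x + 5)/(4*(x + 1))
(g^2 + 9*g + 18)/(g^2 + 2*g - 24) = (g + 3)/(g - 4)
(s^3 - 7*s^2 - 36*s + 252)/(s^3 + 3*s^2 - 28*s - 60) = (s^2 - 13*s + 42)/(s^2 - 3*s - 10)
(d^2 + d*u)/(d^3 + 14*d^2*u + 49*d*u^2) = (d + u)/(d^2 + 14*d*u + 49*u^2)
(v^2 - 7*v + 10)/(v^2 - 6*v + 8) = (v - 5)/(v - 4)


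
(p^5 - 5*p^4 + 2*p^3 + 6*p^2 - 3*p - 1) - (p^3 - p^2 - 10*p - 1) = p^5 - 5*p^4 + p^3 + 7*p^2 + 7*p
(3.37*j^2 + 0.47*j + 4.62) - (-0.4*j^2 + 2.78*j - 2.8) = 3.77*j^2 - 2.31*j + 7.42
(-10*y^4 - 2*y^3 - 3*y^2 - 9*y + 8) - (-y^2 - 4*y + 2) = -10*y^4 - 2*y^3 - 2*y^2 - 5*y + 6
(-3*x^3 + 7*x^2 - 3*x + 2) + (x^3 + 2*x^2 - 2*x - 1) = -2*x^3 + 9*x^2 - 5*x + 1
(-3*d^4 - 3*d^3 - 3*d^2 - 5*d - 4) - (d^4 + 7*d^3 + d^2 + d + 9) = -4*d^4 - 10*d^3 - 4*d^2 - 6*d - 13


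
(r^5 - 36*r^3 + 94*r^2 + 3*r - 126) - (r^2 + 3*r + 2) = r^5 - 36*r^3 + 93*r^2 - 128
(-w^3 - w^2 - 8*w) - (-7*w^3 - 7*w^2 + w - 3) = 6*w^3 + 6*w^2 - 9*w + 3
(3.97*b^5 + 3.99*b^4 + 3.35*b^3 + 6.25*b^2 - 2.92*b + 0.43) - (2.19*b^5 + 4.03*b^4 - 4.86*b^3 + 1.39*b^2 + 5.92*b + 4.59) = 1.78*b^5 - 0.04*b^4 + 8.21*b^3 + 4.86*b^2 - 8.84*b - 4.16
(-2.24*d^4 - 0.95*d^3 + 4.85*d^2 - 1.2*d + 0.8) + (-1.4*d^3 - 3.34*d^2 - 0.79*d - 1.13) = -2.24*d^4 - 2.35*d^3 + 1.51*d^2 - 1.99*d - 0.33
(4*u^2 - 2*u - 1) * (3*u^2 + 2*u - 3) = 12*u^4 + 2*u^3 - 19*u^2 + 4*u + 3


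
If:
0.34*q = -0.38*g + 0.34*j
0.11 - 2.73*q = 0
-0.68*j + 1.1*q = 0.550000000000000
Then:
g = -0.70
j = -0.74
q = 0.04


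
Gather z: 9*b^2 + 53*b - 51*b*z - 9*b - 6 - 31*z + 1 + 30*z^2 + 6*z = 9*b^2 + 44*b + 30*z^2 + z*(-51*b - 25) - 5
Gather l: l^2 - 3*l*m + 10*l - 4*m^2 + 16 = l^2 + l*(10 - 3*m) - 4*m^2 + 16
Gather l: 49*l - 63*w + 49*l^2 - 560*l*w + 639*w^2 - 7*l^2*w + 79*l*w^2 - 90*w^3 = l^2*(49 - 7*w) + l*(79*w^2 - 560*w + 49) - 90*w^3 + 639*w^2 - 63*w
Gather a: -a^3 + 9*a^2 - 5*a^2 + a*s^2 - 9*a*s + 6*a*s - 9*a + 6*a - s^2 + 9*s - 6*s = -a^3 + 4*a^2 + a*(s^2 - 3*s - 3) - s^2 + 3*s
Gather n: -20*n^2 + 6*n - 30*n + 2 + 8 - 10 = -20*n^2 - 24*n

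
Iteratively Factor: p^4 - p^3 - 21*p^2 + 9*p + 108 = (p + 3)*(p^3 - 4*p^2 - 9*p + 36) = (p + 3)^2*(p^2 - 7*p + 12) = (p - 3)*(p + 3)^2*(p - 4)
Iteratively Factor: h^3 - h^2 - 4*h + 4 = (h + 2)*(h^2 - 3*h + 2) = (h - 2)*(h + 2)*(h - 1)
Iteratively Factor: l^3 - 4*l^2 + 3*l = (l - 3)*(l^2 - l) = l*(l - 3)*(l - 1)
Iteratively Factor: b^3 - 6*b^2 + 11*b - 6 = (b - 1)*(b^2 - 5*b + 6) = (b - 2)*(b - 1)*(b - 3)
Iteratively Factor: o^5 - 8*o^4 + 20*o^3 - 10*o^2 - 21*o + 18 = (o - 3)*(o^4 - 5*o^3 + 5*o^2 + 5*o - 6) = (o - 3)*(o + 1)*(o^3 - 6*o^2 + 11*o - 6) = (o - 3)*(o - 1)*(o + 1)*(o^2 - 5*o + 6) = (o - 3)*(o - 2)*(o - 1)*(o + 1)*(o - 3)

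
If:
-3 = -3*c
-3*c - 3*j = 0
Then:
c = 1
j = -1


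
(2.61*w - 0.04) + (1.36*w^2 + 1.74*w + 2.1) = 1.36*w^2 + 4.35*w + 2.06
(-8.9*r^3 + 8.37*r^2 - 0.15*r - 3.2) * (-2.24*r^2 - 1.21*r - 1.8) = 19.936*r^5 - 7.9798*r^4 + 6.2283*r^3 - 7.7165*r^2 + 4.142*r + 5.76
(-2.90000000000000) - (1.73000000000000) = -4.63000000000000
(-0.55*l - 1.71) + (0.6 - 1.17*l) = -1.72*l - 1.11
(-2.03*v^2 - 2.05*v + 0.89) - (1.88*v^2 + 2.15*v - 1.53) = -3.91*v^2 - 4.2*v + 2.42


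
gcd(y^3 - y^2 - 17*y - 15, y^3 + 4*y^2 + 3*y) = y^2 + 4*y + 3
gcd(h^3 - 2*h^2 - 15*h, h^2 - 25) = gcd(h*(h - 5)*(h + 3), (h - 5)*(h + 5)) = h - 5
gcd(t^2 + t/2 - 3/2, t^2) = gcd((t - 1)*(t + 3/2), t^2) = 1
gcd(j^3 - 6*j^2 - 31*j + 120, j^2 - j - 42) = 1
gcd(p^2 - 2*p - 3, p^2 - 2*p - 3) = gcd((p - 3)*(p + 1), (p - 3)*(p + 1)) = p^2 - 2*p - 3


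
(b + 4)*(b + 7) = b^2 + 11*b + 28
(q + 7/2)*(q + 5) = q^2 + 17*q/2 + 35/2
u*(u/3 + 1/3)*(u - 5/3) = u^3/3 - 2*u^2/9 - 5*u/9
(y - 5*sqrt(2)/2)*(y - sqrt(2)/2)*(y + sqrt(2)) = y^3 - 2*sqrt(2)*y^2 - 7*y/2 + 5*sqrt(2)/2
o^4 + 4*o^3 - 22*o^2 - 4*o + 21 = (o - 3)*(o - 1)*(o + 1)*(o + 7)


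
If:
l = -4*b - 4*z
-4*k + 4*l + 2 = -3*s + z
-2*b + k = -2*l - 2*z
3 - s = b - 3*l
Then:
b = 11/95 - 77*z/95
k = 22/19 - 40*z/19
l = -72*z/95 - 44/95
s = 142/95 - 139*z/95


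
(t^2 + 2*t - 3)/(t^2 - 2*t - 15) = (t - 1)/(t - 5)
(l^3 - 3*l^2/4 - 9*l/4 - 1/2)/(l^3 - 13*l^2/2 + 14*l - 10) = (4*l^2 + 5*l + 1)/(2*(2*l^2 - 9*l + 10))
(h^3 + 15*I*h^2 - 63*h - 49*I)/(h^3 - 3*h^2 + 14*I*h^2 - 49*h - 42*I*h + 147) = (h + I)/(h - 3)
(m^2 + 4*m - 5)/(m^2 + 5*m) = (m - 1)/m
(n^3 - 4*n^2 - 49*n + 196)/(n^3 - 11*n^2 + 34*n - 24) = (n^2 - 49)/(n^2 - 7*n + 6)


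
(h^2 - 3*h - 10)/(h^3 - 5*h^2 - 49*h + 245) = (h + 2)/(h^2 - 49)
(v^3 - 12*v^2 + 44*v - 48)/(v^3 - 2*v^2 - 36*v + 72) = (v - 4)/(v + 6)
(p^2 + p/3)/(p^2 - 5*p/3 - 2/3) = p/(p - 2)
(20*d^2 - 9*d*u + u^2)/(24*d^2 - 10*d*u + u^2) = (-5*d + u)/(-6*d + u)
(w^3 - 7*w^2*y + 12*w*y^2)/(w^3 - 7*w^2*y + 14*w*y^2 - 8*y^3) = w*(w - 3*y)/(w^2 - 3*w*y + 2*y^2)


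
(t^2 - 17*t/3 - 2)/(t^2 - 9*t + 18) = (t + 1/3)/(t - 3)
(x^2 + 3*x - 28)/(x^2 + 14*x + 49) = (x - 4)/(x + 7)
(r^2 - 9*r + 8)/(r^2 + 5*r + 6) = (r^2 - 9*r + 8)/(r^2 + 5*r + 6)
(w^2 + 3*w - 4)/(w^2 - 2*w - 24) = (w - 1)/(w - 6)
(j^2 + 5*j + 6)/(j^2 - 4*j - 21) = (j + 2)/(j - 7)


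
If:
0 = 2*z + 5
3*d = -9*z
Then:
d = 15/2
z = -5/2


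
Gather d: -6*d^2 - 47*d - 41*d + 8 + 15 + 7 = -6*d^2 - 88*d + 30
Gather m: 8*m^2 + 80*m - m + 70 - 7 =8*m^2 + 79*m + 63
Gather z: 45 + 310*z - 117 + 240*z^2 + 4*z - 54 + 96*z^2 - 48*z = 336*z^2 + 266*z - 126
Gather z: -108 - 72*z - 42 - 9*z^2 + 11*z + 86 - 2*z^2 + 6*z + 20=-11*z^2 - 55*z - 44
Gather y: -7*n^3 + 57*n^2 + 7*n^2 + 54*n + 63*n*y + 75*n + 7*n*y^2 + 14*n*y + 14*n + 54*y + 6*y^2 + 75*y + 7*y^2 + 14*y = -7*n^3 + 64*n^2 + 143*n + y^2*(7*n + 13) + y*(77*n + 143)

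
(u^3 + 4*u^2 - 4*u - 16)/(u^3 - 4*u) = (u + 4)/u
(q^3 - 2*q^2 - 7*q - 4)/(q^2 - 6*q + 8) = (q^2 + 2*q + 1)/(q - 2)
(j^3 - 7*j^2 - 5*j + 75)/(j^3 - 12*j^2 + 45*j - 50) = (j + 3)/(j - 2)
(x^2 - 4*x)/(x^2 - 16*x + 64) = x*(x - 4)/(x^2 - 16*x + 64)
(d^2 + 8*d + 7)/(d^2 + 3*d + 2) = (d + 7)/(d + 2)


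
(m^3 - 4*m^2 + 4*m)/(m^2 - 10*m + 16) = m*(m - 2)/(m - 8)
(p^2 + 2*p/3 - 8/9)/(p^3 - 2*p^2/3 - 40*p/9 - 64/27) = 3*(3*p - 2)/(9*p^2 - 18*p - 16)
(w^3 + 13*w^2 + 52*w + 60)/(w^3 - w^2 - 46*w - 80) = (w + 6)/(w - 8)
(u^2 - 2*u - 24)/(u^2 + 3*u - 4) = (u - 6)/(u - 1)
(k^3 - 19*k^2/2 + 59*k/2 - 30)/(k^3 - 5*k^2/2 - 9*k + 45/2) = (k - 4)/(k + 3)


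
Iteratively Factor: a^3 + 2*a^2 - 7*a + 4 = (a - 1)*(a^2 + 3*a - 4) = (a - 1)*(a + 4)*(a - 1)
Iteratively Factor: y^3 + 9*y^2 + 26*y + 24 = (y + 2)*(y^2 + 7*y + 12) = (y + 2)*(y + 4)*(y + 3)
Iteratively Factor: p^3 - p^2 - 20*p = (p)*(p^2 - p - 20) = p*(p - 5)*(p + 4)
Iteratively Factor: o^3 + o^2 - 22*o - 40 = (o + 2)*(o^2 - o - 20) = (o - 5)*(o + 2)*(o + 4)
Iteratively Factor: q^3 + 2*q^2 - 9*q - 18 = (q - 3)*(q^2 + 5*q + 6) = (q - 3)*(q + 3)*(q + 2)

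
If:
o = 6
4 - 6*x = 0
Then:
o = 6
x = 2/3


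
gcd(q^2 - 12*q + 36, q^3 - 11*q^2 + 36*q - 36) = q - 6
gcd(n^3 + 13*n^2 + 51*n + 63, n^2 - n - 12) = n + 3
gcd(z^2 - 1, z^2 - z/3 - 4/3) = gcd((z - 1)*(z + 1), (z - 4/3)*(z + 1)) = z + 1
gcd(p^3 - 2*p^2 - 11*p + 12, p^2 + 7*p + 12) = p + 3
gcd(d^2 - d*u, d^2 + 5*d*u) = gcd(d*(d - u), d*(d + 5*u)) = d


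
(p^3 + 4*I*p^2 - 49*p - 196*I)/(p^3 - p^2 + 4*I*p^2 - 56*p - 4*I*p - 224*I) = (p - 7)/(p - 8)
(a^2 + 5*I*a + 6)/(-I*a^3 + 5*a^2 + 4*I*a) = (a^2 + 5*I*a + 6)/(a*(-I*a^2 + 5*a + 4*I))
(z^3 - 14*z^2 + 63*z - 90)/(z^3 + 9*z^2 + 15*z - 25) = (z^3 - 14*z^2 + 63*z - 90)/(z^3 + 9*z^2 + 15*z - 25)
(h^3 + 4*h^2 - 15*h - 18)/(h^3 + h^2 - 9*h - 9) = (h + 6)/(h + 3)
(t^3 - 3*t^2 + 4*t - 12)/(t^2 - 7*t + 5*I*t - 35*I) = (t^3 - 3*t^2 + 4*t - 12)/(t^2 + t*(-7 + 5*I) - 35*I)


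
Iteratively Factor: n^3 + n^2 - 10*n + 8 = (n - 2)*(n^2 + 3*n - 4) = (n - 2)*(n + 4)*(n - 1)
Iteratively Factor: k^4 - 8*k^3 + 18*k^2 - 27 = (k - 3)*(k^3 - 5*k^2 + 3*k + 9) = (k - 3)^2*(k^2 - 2*k - 3) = (k - 3)^2*(k + 1)*(k - 3)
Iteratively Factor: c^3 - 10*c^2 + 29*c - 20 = (c - 4)*(c^2 - 6*c + 5) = (c - 4)*(c - 1)*(c - 5)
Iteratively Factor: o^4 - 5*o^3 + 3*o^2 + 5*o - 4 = (o - 4)*(o^3 - o^2 - o + 1) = (o - 4)*(o + 1)*(o^2 - 2*o + 1) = (o - 4)*(o - 1)*(o + 1)*(o - 1)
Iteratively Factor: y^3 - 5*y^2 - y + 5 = (y + 1)*(y^2 - 6*y + 5) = (y - 5)*(y + 1)*(y - 1)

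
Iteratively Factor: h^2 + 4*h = (h + 4)*(h)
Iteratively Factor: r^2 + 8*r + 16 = (r + 4)*(r + 4)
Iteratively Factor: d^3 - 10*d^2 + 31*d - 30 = (d - 3)*(d^2 - 7*d + 10) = (d - 3)*(d - 2)*(d - 5)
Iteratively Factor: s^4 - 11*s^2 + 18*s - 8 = (s + 4)*(s^3 - 4*s^2 + 5*s - 2) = (s - 1)*(s + 4)*(s^2 - 3*s + 2) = (s - 2)*(s - 1)*(s + 4)*(s - 1)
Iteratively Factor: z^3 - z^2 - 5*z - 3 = (z + 1)*(z^2 - 2*z - 3) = (z - 3)*(z + 1)*(z + 1)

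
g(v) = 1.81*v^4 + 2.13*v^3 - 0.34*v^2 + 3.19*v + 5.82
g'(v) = 7.24*v^3 + 6.39*v^2 - 0.68*v + 3.19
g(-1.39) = 1.77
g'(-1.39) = -2.96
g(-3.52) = 175.36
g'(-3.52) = -231.01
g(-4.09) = 347.85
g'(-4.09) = -382.48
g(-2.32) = 22.43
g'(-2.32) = -51.25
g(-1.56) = 2.65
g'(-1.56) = -7.68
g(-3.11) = 97.86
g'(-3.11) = -150.67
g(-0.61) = 3.51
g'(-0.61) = 4.34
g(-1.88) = 7.08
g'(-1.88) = -21.05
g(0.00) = 5.82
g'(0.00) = 3.19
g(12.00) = 41207.94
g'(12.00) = 13425.91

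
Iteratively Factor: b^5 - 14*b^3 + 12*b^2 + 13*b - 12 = (b - 1)*(b^4 + b^3 - 13*b^2 - b + 12) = (b - 3)*(b - 1)*(b^3 + 4*b^2 - b - 4) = (b - 3)*(b - 1)*(b + 1)*(b^2 + 3*b - 4) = (b - 3)*(b - 1)^2*(b + 1)*(b + 4)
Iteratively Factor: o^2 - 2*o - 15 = (o + 3)*(o - 5)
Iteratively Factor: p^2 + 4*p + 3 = (p + 1)*(p + 3)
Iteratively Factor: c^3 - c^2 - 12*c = (c)*(c^2 - c - 12) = c*(c - 4)*(c + 3)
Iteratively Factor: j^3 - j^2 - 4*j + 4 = (j - 2)*(j^2 + j - 2) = (j - 2)*(j - 1)*(j + 2)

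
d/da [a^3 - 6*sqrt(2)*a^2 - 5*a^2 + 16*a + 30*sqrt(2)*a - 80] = 3*a^2 - 12*sqrt(2)*a - 10*a + 16 + 30*sqrt(2)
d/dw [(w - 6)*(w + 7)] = 2*w + 1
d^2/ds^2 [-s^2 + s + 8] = -2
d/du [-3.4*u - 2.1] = -3.40000000000000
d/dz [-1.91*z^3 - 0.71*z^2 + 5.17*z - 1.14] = -5.73*z^2 - 1.42*z + 5.17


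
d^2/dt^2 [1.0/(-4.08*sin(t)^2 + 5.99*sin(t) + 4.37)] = (-66.5856*sin(t)^4 + 73.3176*sin(t)^3 - 7.3201*sin(t)^2 - 120.4589*sin(t) + 107.4194)/(-4.08*sin(t)^2 + 5.99*sin(t) + 4.37)^3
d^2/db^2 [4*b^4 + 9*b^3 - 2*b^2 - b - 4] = 48*b^2 + 54*b - 4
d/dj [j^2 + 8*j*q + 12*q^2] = 2*j + 8*q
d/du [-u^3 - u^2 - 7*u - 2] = -3*u^2 - 2*u - 7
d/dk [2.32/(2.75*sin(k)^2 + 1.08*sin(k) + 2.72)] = -(12.76*sin(k) + 2.5056)*cos(k)/(2.75*sin(k)^2 + 1.08*sin(k) + 2.72)^2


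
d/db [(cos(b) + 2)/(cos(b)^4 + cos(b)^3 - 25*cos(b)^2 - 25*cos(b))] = (3*(1 - cos(2*b))^2 - 370*cos(b) - 26*cos(2*b) + 10*cos(3*b) - 238)*sin(b)/(4*(cos(b)^3 + cos(b)^2 - 25*cos(b) - 25)^2*cos(b)^2)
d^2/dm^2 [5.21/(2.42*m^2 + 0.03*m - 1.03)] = (-61.023688*m^2 - 0.756492*m + 5.21*(4.84*m + 0.03)*(9.68*m + 0.06) + 25.972892)/(2.42*m^2 + 0.03*m - 1.03)^3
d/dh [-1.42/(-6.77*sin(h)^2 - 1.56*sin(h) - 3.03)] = -(19.2268*sin(h) + 2.2152)*cos(h)/(6.77*sin(h)^2 + 1.56*sin(h) + 3.03)^2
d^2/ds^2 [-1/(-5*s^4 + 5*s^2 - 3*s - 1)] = 2*(5*(1 - 6*s^2)*(5*s^4 - 5*s^2 + 3*s + 1) + (20*s^3 - 10*s + 3)^2)/(5*s^4 - 5*s^2 + 3*s + 1)^3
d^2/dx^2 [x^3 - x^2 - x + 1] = 6*x - 2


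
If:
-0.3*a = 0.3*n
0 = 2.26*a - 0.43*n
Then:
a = 0.00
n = 0.00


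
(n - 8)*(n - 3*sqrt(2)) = n^2 - 8*n - 3*sqrt(2)*n + 24*sqrt(2)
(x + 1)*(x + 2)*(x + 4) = x^3 + 7*x^2 + 14*x + 8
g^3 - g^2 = g^2*(g - 1)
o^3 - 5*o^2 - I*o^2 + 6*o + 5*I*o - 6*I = (o - 3)*(o - 2)*(o - I)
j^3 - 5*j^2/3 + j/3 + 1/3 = (j - 1)^2*(j + 1/3)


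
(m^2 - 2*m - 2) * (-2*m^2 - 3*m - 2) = -2*m^4 + m^3 + 8*m^2 + 10*m + 4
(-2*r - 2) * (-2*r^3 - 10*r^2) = 4*r^4 + 24*r^3 + 20*r^2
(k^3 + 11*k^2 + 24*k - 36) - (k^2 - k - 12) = k^3 + 10*k^2 + 25*k - 24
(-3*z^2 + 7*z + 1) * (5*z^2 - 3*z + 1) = -15*z^4 + 44*z^3 - 19*z^2 + 4*z + 1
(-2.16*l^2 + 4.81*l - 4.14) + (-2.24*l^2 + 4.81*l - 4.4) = -4.4*l^2 + 9.62*l - 8.54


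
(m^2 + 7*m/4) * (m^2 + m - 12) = m^4 + 11*m^3/4 - 41*m^2/4 - 21*m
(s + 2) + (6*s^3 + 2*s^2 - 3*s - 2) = 6*s^3 + 2*s^2 - 2*s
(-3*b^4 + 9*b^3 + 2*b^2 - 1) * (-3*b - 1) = 9*b^5 - 24*b^4 - 15*b^3 - 2*b^2 + 3*b + 1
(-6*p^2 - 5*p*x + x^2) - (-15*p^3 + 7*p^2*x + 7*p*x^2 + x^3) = 15*p^3 - 7*p^2*x - 6*p^2 - 7*p*x^2 - 5*p*x - x^3 + x^2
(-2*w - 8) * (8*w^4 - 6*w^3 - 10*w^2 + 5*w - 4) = -16*w^5 - 52*w^4 + 68*w^3 + 70*w^2 - 32*w + 32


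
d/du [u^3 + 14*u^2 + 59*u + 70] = 3*u^2 + 28*u + 59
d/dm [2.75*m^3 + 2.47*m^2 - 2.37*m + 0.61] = 8.25*m^2 + 4.94*m - 2.37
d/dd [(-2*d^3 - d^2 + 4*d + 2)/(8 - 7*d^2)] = 2*(7*d^4 - 10*d^2 + 6*d + 16)/(49*d^4 - 112*d^2 + 64)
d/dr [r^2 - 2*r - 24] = 2*r - 2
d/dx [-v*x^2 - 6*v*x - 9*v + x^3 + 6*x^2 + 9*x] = -2*v*x - 6*v + 3*x^2 + 12*x + 9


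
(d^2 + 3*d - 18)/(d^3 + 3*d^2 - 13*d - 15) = (d + 6)/(d^2 + 6*d + 5)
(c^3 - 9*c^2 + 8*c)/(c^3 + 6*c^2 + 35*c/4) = 4*(c^2 - 9*c + 8)/(4*c^2 + 24*c + 35)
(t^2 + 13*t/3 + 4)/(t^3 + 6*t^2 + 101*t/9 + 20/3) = 3/(3*t + 5)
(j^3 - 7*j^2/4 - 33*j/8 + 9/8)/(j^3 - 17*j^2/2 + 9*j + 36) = (4*j^2 - 13*j + 3)/(4*(j^2 - 10*j + 24))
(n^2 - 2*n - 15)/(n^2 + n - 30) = (n + 3)/(n + 6)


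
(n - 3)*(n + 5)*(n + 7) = n^3 + 9*n^2 - n - 105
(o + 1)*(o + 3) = o^2 + 4*o + 3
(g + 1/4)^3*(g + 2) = g^4 + 11*g^3/4 + 27*g^2/16 + 25*g/64 + 1/32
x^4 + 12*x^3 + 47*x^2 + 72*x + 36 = (x + 1)*(x + 2)*(x + 3)*(x + 6)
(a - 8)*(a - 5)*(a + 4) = a^3 - 9*a^2 - 12*a + 160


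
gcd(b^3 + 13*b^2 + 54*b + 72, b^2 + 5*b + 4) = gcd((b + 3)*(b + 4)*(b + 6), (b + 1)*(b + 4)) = b + 4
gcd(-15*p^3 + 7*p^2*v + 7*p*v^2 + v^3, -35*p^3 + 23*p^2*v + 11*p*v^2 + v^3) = 5*p^2 - 4*p*v - v^2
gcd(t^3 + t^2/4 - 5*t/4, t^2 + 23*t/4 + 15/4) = 1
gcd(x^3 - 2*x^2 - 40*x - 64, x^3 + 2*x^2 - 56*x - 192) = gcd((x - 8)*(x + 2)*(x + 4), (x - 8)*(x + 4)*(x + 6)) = x^2 - 4*x - 32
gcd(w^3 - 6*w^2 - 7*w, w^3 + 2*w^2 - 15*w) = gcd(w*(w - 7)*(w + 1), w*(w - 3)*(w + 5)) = w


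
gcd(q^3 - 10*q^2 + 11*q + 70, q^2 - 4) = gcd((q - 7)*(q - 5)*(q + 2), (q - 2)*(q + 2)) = q + 2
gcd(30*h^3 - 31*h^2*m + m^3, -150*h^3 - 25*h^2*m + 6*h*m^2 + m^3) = 30*h^2 - h*m - m^2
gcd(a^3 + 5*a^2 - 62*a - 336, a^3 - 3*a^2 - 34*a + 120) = a + 6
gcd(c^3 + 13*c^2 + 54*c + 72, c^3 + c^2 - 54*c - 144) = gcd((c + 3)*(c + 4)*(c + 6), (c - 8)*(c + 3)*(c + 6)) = c^2 + 9*c + 18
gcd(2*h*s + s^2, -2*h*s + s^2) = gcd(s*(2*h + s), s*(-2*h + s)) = s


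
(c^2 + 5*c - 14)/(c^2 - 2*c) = (c + 7)/c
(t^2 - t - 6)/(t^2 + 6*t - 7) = (t^2 - t - 6)/(t^2 + 6*t - 7)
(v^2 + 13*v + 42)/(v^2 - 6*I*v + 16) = (v^2 + 13*v + 42)/(v^2 - 6*I*v + 16)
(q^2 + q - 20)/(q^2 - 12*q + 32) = (q + 5)/(q - 8)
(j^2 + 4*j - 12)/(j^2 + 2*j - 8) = (j + 6)/(j + 4)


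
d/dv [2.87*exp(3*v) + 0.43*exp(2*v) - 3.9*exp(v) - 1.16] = (8.61*exp(2*v) + 0.86*exp(v) - 3.9)*exp(v)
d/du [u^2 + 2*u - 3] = 2*u + 2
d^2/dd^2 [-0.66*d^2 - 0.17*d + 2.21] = -1.32000000000000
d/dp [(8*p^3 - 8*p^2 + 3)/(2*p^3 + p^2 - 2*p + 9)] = 2*(12*p^4 - 16*p^3 + 107*p^2 - 75*p + 3)/(4*p^6 + 4*p^5 - 7*p^4 + 32*p^3 + 22*p^2 - 36*p + 81)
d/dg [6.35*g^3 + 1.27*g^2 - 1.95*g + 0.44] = 19.05*g^2 + 2.54*g - 1.95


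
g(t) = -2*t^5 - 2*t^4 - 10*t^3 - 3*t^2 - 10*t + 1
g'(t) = -10*t^4 - 8*t^3 - 30*t^2 - 6*t - 10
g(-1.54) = 51.88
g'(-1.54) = -98.93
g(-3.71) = 1534.28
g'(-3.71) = -1886.65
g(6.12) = -22441.10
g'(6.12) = -17032.44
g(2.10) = -246.42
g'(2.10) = -423.47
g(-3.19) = 780.55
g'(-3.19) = -1071.98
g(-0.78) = 11.56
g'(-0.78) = -23.48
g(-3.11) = 698.66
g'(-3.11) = -976.36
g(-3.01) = 606.61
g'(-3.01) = -866.43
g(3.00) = -974.00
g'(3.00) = -1324.00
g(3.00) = -974.00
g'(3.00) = -1324.00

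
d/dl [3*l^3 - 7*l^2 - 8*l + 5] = 9*l^2 - 14*l - 8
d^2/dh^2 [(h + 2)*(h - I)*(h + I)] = 6*h + 4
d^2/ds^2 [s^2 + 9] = 2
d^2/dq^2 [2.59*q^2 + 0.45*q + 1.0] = 5.18000000000000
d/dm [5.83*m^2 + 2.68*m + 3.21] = 11.66*m + 2.68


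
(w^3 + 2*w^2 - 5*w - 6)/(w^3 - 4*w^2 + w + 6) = (w + 3)/(w - 3)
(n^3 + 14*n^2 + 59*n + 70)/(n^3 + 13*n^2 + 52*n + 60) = (n + 7)/(n + 6)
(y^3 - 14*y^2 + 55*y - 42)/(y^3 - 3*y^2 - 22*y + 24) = (y - 7)/(y + 4)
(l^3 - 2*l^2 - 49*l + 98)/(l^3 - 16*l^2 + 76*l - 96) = (l^2 - 49)/(l^2 - 14*l + 48)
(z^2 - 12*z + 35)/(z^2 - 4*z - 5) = (z - 7)/(z + 1)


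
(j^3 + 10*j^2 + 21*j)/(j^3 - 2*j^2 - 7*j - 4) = j*(j^2 + 10*j + 21)/(j^3 - 2*j^2 - 7*j - 4)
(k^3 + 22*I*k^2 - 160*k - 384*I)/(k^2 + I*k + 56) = (k^2 + 14*I*k - 48)/(k - 7*I)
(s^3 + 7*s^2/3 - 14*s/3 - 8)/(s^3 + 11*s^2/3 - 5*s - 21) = (3*s^2 - 2*s - 8)/(3*s^2 + 2*s - 21)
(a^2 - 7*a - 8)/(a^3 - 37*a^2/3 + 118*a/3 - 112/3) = 3*(a + 1)/(3*a^2 - 13*a + 14)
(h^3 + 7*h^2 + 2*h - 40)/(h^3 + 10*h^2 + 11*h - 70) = (h + 4)/(h + 7)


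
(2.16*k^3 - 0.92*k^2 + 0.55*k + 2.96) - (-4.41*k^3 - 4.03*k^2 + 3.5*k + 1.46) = 6.57*k^3 + 3.11*k^2 - 2.95*k + 1.5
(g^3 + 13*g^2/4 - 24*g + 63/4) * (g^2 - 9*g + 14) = g^5 - 23*g^4/4 - 157*g^3/4 + 1109*g^2/4 - 1911*g/4 + 441/2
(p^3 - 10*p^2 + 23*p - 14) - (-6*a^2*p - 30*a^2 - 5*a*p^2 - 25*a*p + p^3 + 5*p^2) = 6*a^2*p + 30*a^2 + 5*a*p^2 + 25*a*p - 15*p^2 + 23*p - 14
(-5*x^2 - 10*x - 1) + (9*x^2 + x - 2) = 4*x^2 - 9*x - 3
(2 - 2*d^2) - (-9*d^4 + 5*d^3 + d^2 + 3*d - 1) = 9*d^4 - 5*d^3 - 3*d^2 - 3*d + 3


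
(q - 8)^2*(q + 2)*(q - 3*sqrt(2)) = q^4 - 14*q^3 - 3*sqrt(2)*q^3 + 32*q^2 + 42*sqrt(2)*q^2 - 96*sqrt(2)*q + 128*q - 384*sqrt(2)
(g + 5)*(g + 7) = g^2 + 12*g + 35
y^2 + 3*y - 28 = (y - 4)*(y + 7)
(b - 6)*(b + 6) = b^2 - 36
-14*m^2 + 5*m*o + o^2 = (-2*m + o)*(7*m + o)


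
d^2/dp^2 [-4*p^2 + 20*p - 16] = -8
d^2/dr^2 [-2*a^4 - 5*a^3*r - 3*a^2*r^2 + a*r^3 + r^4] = -6*a^2 + 6*a*r + 12*r^2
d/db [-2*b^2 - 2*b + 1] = -4*b - 2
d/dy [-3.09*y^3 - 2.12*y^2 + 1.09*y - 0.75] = -9.27*y^2 - 4.24*y + 1.09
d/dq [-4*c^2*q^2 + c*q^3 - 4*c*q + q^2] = -8*c^2*q + 3*c*q^2 - 4*c + 2*q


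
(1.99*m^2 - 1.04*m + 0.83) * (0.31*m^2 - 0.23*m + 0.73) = 0.6169*m^4 - 0.7801*m^3 + 1.9492*m^2 - 0.9501*m + 0.6059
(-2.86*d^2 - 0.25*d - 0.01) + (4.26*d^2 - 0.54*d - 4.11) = 1.4*d^2 - 0.79*d - 4.12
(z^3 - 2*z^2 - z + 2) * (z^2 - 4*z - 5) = z^5 - 6*z^4 + 2*z^3 + 16*z^2 - 3*z - 10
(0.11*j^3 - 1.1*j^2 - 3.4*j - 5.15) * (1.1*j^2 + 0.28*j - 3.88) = 0.121*j^5 - 1.1792*j^4 - 4.4748*j^3 - 2.349*j^2 + 11.75*j + 19.982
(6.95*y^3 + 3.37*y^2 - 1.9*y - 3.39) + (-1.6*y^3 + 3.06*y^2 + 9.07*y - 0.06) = 5.35*y^3 + 6.43*y^2 + 7.17*y - 3.45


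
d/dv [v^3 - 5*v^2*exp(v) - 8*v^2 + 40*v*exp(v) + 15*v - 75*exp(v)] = -5*v^2*exp(v) + 3*v^2 + 30*v*exp(v) - 16*v - 35*exp(v) + 15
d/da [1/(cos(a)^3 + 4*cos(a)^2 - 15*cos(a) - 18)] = (3*cos(a)^2 + 8*cos(a) - 15)*sin(a)/(cos(a)^3 + 4*cos(a)^2 - 15*cos(a) - 18)^2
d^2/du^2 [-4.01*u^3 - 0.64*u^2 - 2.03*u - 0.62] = -24.06*u - 1.28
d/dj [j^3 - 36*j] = 3*j^2 - 36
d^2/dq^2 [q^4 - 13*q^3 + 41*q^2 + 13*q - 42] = 12*q^2 - 78*q + 82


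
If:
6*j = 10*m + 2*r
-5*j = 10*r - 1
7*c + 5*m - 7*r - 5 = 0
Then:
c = 2*r + 22/35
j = 1/5 - 2*r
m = 3/25 - 7*r/5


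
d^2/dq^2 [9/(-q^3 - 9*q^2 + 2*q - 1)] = 18*(3*(q + 3)*(q^3 + 9*q^2 - 2*q + 1) - (3*q^2 + 18*q - 2)^2)/(q^3 + 9*q^2 - 2*q + 1)^3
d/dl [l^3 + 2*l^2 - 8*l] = 3*l^2 + 4*l - 8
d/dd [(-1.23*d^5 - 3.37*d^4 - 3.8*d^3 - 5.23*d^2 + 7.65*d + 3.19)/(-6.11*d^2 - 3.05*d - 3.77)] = (22.5459*d^6 + 56.1874*d^5 + 77.239*d^4 + 73.9996*d^3 + 105.671*d^2 + 78.416*d - 19.111)/(37.3321*d^4 + 37.271*d^3 + 55.3719*d^2 + 22.997*d + 14.2129)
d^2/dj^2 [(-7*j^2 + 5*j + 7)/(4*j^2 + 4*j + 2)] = 3*(16*j^3 + 42*j^2 + 18*j - 1)/(8*j^6 + 24*j^5 + 36*j^4 + 32*j^3 + 18*j^2 + 6*j + 1)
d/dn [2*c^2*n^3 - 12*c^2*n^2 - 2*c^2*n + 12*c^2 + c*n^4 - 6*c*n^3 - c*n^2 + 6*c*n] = 2*c*(3*c*n^2 - 12*c*n - c + 2*n^3 - 9*n^2 - n + 3)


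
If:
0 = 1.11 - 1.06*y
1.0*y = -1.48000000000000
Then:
No Solution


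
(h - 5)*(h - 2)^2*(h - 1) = h^4 - 10*h^3 + 33*h^2 - 44*h + 20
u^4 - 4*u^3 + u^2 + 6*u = u*(u - 3)*(u - 2)*(u + 1)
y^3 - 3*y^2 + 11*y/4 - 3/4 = (y - 3/2)*(y - 1)*(y - 1/2)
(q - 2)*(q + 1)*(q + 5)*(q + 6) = q^4 + 10*q^3 + 17*q^2 - 52*q - 60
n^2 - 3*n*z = n*(n - 3*z)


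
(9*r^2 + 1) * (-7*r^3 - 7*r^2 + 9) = -63*r^5 - 63*r^4 - 7*r^3 + 74*r^2 + 9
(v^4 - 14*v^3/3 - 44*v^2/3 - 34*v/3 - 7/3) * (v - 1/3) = v^5 - 5*v^4 - 118*v^3/9 - 58*v^2/9 + 13*v/9 + 7/9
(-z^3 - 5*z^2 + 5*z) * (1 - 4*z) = 4*z^4 + 19*z^3 - 25*z^2 + 5*z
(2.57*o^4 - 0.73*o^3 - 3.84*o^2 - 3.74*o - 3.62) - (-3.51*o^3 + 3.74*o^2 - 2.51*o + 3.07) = 2.57*o^4 + 2.78*o^3 - 7.58*o^2 - 1.23*o - 6.69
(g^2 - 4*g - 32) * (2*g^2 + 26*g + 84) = 2*g^4 + 18*g^3 - 84*g^2 - 1168*g - 2688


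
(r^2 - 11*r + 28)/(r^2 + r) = (r^2 - 11*r + 28)/(r*(r + 1))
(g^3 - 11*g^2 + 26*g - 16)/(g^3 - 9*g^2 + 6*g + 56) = (g^3 - 11*g^2 + 26*g - 16)/(g^3 - 9*g^2 + 6*g + 56)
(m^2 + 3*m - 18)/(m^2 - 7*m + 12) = (m + 6)/(m - 4)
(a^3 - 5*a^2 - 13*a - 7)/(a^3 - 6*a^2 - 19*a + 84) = (a^2 + 2*a + 1)/(a^2 + a - 12)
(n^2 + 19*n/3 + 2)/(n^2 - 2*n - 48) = (n + 1/3)/(n - 8)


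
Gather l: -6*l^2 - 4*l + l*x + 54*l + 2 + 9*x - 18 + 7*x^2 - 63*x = -6*l^2 + l*(x + 50) + 7*x^2 - 54*x - 16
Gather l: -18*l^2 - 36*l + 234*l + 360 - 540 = -18*l^2 + 198*l - 180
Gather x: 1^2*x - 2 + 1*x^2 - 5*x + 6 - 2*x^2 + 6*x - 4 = -x^2 + 2*x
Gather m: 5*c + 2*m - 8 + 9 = 5*c + 2*m + 1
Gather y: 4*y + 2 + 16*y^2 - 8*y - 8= 16*y^2 - 4*y - 6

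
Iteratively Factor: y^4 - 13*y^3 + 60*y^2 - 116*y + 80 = (y - 5)*(y^3 - 8*y^2 + 20*y - 16) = (y - 5)*(y - 4)*(y^2 - 4*y + 4) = (y - 5)*(y - 4)*(y - 2)*(y - 2)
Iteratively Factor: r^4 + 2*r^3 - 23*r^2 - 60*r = (r)*(r^3 + 2*r^2 - 23*r - 60) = r*(r - 5)*(r^2 + 7*r + 12) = r*(r - 5)*(r + 3)*(r + 4)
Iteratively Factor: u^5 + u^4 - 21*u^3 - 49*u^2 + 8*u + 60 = (u - 5)*(u^4 + 6*u^3 + 9*u^2 - 4*u - 12) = (u - 5)*(u + 2)*(u^3 + 4*u^2 + u - 6) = (u - 5)*(u + 2)*(u + 3)*(u^2 + u - 2) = (u - 5)*(u + 2)^2*(u + 3)*(u - 1)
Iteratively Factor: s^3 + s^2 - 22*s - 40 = (s + 4)*(s^2 - 3*s - 10) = (s - 5)*(s + 4)*(s + 2)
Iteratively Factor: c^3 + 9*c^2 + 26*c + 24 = (c + 3)*(c^2 + 6*c + 8) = (c + 3)*(c + 4)*(c + 2)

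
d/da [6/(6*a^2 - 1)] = -72*a/(6*a^2 - 1)^2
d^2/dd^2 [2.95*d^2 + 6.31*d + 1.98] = 5.90000000000000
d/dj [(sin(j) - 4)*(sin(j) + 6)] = 2*(sin(j) + 1)*cos(j)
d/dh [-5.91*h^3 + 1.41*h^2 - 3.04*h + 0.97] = -17.73*h^2 + 2.82*h - 3.04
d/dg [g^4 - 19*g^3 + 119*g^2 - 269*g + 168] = 4*g^3 - 57*g^2 + 238*g - 269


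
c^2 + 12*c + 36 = (c + 6)^2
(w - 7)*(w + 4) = w^2 - 3*w - 28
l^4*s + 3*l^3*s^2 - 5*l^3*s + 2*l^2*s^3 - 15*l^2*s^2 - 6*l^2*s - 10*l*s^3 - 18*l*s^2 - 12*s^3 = (l - 6)*(l + s)*(l + 2*s)*(l*s + s)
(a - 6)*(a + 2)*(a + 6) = a^3 + 2*a^2 - 36*a - 72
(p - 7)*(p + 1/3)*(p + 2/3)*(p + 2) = p^4 - 4*p^3 - 169*p^2/9 - 136*p/9 - 28/9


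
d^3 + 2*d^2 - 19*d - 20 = (d - 4)*(d + 1)*(d + 5)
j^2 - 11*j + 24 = (j - 8)*(j - 3)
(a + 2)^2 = a^2 + 4*a + 4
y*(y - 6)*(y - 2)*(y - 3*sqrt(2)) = y^4 - 8*y^3 - 3*sqrt(2)*y^3 + 12*y^2 + 24*sqrt(2)*y^2 - 36*sqrt(2)*y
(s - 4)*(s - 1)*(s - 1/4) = s^3 - 21*s^2/4 + 21*s/4 - 1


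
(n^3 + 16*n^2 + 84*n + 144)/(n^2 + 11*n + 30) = (n^2 + 10*n + 24)/(n + 5)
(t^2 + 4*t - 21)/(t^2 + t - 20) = (t^2 + 4*t - 21)/(t^2 + t - 20)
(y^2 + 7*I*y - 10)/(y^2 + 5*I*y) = (y + 2*I)/y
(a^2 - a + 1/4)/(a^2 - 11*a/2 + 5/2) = (a - 1/2)/(a - 5)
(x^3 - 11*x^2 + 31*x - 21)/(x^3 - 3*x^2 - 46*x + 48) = (x^2 - 10*x + 21)/(x^2 - 2*x - 48)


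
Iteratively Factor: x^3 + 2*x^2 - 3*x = (x + 3)*(x^2 - x) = x*(x + 3)*(x - 1)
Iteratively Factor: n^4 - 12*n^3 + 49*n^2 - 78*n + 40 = (n - 1)*(n^3 - 11*n^2 + 38*n - 40) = (n - 5)*(n - 1)*(n^2 - 6*n + 8) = (n - 5)*(n - 4)*(n - 1)*(n - 2)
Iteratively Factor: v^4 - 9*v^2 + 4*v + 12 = (v - 2)*(v^3 + 2*v^2 - 5*v - 6) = (v - 2)*(v + 1)*(v^2 + v - 6) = (v - 2)*(v + 1)*(v + 3)*(v - 2)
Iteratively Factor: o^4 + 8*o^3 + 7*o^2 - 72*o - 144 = (o + 4)*(o^3 + 4*o^2 - 9*o - 36) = (o + 4)^2*(o^2 - 9) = (o + 3)*(o + 4)^2*(o - 3)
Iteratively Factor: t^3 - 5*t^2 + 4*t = (t - 4)*(t^2 - t) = (t - 4)*(t - 1)*(t)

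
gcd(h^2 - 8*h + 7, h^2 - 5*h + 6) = 1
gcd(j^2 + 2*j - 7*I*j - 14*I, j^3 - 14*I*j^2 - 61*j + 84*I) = j - 7*I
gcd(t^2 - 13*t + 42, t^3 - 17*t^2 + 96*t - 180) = t - 6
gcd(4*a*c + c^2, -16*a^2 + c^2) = 4*a + c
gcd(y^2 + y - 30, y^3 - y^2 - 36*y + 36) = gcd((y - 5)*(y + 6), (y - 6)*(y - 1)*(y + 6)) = y + 6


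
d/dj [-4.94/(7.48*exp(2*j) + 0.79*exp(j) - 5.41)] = (73.9024*exp(j) + 3.9026)*exp(j)/(7.48*exp(2*j) + 0.79*exp(j) - 5.41)^2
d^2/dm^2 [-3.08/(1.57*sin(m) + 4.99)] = (7.591892*sin(m)^2 - 24.129644*sin(m) - 15.183784)/(1.57*sin(m) + 4.99)^3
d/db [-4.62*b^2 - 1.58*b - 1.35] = -9.24*b - 1.58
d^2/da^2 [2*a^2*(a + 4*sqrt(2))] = 12*a + 16*sqrt(2)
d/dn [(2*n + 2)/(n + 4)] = 6/(n + 4)^2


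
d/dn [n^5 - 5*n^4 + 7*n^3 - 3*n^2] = n*(5*n^3 - 20*n^2 + 21*n - 6)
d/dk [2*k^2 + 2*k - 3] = 4*k + 2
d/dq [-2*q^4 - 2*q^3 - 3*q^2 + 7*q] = -8*q^3 - 6*q^2 - 6*q + 7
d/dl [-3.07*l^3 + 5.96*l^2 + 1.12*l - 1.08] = -9.21*l^2 + 11.92*l + 1.12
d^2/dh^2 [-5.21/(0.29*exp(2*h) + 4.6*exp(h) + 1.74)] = (-5.21*(0.58*exp(h) + 4.6)*(1.16*exp(h) + 9.2)*exp(h) + (6.0436*exp(h) + 23.966)*(0.29*exp(2*h) + 4.6*exp(h) + 1.74))*exp(h)/(0.29*exp(2*h) + 4.6*exp(h) + 1.74)^3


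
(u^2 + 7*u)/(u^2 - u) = (u + 7)/(u - 1)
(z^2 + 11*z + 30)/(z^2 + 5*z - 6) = (z + 5)/(z - 1)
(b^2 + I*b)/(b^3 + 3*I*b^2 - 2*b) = 1/(b + 2*I)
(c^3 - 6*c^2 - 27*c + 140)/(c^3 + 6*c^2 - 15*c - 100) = (c - 7)/(c + 5)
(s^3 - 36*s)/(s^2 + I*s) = (s^2 - 36)/(s + I)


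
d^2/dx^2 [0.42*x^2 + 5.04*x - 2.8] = 0.840000000000000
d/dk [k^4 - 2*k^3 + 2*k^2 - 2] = 2*k*(2*k^2 - 3*k + 2)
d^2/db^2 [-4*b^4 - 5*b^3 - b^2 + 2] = -48*b^2 - 30*b - 2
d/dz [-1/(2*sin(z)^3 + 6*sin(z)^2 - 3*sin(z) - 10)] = 3*(4*sin(z) - cos(2*z))*cos(z)/(2*sin(z)^3 + 6*sin(z)^2 - 3*sin(z) - 10)^2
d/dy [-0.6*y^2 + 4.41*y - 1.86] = 4.41 - 1.2*y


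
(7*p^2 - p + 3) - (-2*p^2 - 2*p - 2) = 9*p^2 + p + 5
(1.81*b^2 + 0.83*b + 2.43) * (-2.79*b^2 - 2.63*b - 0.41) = -5.0499*b^4 - 7.076*b^3 - 9.7047*b^2 - 6.7312*b - 0.9963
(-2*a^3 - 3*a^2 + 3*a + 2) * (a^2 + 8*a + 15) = -2*a^5 - 19*a^4 - 51*a^3 - 19*a^2 + 61*a + 30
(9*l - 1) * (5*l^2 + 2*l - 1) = 45*l^3 + 13*l^2 - 11*l + 1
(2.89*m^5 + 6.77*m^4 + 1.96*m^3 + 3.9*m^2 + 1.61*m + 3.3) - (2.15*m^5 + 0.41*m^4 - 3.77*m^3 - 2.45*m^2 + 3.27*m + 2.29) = 0.74*m^5 + 6.36*m^4 + 5.73*m^3 + 6.35*m^2 - 1.66*m + 1.01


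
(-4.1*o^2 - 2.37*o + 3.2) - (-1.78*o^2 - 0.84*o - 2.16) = -2.32*o^2 - 1.53*o + 5.36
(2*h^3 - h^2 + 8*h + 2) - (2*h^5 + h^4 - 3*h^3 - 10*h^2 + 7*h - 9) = -2*h^5 - h^4 + 5*h^3 + 9*h^2 + h + 11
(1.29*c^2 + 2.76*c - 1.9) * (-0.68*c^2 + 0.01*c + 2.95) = -0.8772*c^4 - 1.8639*c^3 + 5.1251*c^2 + 8.123*c - 5.605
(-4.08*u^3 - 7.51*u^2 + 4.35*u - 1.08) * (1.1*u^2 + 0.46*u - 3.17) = -4.488*u^5 - 10.1378*u^4 + 14.264*u^3 + 24.6197*u^2 - 14.2863*u + 3.4236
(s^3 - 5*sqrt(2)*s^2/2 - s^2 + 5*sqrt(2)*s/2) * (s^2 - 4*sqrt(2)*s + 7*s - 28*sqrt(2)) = s^5 - 13*sqrt(2)*s^4/2 + 6*s^4 - 39*sqrt(2)*s^3 + 13*s^3 + 91*sqrt(2)*s^2/2 + 120*s^2 - 140*s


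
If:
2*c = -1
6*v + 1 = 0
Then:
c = -1/2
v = -1/6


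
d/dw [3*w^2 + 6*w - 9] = 6*w + 6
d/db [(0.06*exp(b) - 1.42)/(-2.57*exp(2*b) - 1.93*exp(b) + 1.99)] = (0.1542*exp(2*b) - 7.2988*exp(b) - 2.6212)*exp(b)/(6.6049*exp(4*b) + 9.9202*exp(3*b) - 6.5037*exp(2*b) - 7.6814*exp(b) + 3.9601)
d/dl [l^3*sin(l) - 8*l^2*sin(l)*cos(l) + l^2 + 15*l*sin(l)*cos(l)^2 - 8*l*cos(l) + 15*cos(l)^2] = l^3*cos(l) + 3*l^2*sin(l) - 8*l^2*cos(2*l) + 8*l*sin(l) - 8*l*sin(2*l) + 15*l*cos(l)/4 + 45*l*cos(3*l)/4 + 2*l + 15*sin(l)/4 - 15*sin(2*l) + 15*sin(3*l)/4 - 8*cos(l)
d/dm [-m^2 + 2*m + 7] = 2 - 2*m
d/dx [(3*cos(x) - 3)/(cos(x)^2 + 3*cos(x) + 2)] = 3*(cos(x)^2 - 2*cos(x) - 5)*sin(x)/(cos(x)^2 + 3*cos(x) + 2)^2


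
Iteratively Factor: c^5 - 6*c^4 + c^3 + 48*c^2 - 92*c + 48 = (c - 4)*(c^4 - 2*c^3 - 7*c^2 + 20*c - 12) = (c - 4)*(c - 2)*(c^3 - 7*c + 6) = (c - 4)*(c - 2)*(c + 3)*(c^2 - 3*c + 2) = (c - 4)*(c - 2)*(c - 1)*(c + 3)*(c - 2)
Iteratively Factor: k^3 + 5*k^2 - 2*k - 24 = (k + 4)*(k^2 + k - 6) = (k + 3)*(k + 4)*(k - 2)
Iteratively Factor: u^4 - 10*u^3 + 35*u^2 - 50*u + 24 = (u - 3)*(u^3 - 7*u^2 + 14*u - 8) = (u - 4)*(u - 3)*(u^2 - 3*u + 2) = (u - 4)*(u - 3)*(u - 1)*(u - 2)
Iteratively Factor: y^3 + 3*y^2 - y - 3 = (y + 3)*(y^2 - 1) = (y + 1)*(y + 3)*(y - 1)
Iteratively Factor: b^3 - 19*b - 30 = (b + 2)*(b^2 - 2*b - 15) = (b + 2)*(b + 3)*(b - 5)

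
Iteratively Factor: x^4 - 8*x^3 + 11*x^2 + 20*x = (x + 1)*(x^3 - 9*x^2 + 20*x) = x*(x + 1)*(x^2 - 9*x + 20) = x*(x - 5)*(x + 1)*(x - 4)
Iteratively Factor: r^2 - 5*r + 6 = (r - 3)*(r - 2)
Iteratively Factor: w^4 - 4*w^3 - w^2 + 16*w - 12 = (w - 1)*(w^3 - 3*w^2 - 4*w + 12) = (w - 3)*(w - 1)*(w^2 - 4) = (w - 3)*(w - 1)*(w + 2)*(w - 2)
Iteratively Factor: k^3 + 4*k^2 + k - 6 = (k + 3)*(k^2 + k - 2) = (k + 2)*(k + 3)*(k - 1)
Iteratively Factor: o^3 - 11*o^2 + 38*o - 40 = (o - 5)*(o^2 - 6*o + 8) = (o - 5)*(o - 4)*(o - 2)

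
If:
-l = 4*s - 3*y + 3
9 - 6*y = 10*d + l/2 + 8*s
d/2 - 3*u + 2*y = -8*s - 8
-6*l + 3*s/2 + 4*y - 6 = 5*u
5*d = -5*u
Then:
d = 26700/7253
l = 2486/7253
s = -15716/7253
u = -26700/7253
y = -12873/7253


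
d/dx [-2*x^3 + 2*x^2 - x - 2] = -6*x^2 + 4*x - 1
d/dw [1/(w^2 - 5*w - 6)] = (5 - 2*w)/(-w^2 + 5*w + 6)^2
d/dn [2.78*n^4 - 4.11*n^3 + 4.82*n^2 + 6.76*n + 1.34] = 11.12*n^3 - 12.33*n^2 + 9.64*n + 6.76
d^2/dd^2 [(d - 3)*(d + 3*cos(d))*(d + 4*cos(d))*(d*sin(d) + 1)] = -d^4*sin(d) + 3*d^3*sin(d) - 14*d^3*sin(2*d) + 8*d^3*cos(d) + 9*d^2*sin(d) - 27*d^2*sin(3*d) + 42*sqrt(2)*d^2*sin(2*d + pi/4) - 25*d^2*cos(d) - 37*d*sin(d) + 21*d*sin(2*d) + 81*d*sin(3*d) + 33*d*cos(d) - 108*d*cos(2*d) + 36*d*cos(3*d) + 6*d + 48*sin(d) - 45*sin(2*d) + 6*sin(3*d) - 4*cos(d) + 72*cos(2*d) - 54*cos(3*d) - 6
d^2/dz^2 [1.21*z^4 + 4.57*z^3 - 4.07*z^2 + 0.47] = 14.52*z^2 + 27.42*z - 8.14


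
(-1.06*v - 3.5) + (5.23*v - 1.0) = 4.17*v - 4.5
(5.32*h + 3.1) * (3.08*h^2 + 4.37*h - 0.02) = 16.3856*h^3 + 32.7964*h^2 + 13.4406*h - 0.062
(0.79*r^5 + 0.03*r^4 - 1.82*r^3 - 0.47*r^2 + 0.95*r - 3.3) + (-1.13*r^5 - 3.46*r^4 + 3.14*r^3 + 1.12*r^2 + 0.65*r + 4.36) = -0.34*r^5 - 3.43*r^4 + 1.32*r^3 + 0.65*r^2 + 1.6*r + 1.06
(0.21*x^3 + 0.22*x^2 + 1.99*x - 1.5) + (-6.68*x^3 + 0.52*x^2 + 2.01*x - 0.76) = -6.47*x^3 + 0.74*x^2 + 4.0*x - 2.26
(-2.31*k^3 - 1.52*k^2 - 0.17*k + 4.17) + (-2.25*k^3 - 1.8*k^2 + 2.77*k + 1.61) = -4.56*k^3 - 3.32*k^2 + 2.6*k + 5.78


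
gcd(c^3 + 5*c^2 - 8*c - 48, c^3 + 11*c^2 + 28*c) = c + 4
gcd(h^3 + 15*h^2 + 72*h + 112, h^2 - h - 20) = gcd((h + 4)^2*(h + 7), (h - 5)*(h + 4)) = h + 4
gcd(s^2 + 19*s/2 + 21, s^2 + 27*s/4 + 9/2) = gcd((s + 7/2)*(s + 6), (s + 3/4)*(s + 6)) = s + 6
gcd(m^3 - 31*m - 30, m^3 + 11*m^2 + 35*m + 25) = m^2 + 6*m + 5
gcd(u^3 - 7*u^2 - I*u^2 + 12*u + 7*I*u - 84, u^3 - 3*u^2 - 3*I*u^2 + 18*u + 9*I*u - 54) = u + 3*I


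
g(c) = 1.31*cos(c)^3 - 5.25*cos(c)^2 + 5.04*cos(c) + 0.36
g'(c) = -3.93*sin(c)*cos(c)^2 + 10.5*sin(c)*cos(c) - 5.04*sin(c)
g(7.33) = 1.73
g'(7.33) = -0.67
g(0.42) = 1.58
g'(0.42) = 0.52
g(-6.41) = 1.47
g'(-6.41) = -0.19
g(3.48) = -10.17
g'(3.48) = 6.12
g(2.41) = -6.84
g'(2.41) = -10.04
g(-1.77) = -0.85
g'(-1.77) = 7.13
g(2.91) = -10.73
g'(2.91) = -4.36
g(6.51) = 1.50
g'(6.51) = 0.33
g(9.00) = -9.58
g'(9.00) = -7.36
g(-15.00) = -7.07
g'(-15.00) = 9.94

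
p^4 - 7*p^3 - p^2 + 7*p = p*(p - 7)*(p - 1)*(p + 1)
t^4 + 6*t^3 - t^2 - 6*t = t*(t - 1)*(t + 1)*(t + 6)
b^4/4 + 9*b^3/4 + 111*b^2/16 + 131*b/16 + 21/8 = (b/4 + 1/2)*(b + 1/2)*(b + 3)*(b + 7/2)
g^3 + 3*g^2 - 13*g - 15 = (g - 3)*(g + 1)*(g + 5)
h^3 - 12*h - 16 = (h - 4)*(h + 2)^2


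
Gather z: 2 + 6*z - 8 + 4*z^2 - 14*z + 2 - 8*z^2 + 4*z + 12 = -4*z^2 - 4*z + 8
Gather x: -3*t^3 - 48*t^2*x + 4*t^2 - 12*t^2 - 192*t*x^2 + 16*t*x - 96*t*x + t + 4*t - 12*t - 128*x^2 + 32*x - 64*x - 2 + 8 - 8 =-3*t^3 - 8*t^2 - 7*t + x^2*(-192*t - 128) + x*(-48*t^2 - 80*t - 32) - 2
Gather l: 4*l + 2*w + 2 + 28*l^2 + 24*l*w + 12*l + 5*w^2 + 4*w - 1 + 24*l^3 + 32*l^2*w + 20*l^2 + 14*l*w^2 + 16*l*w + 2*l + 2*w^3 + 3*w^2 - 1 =24*l^3 + l^2*(32*w + 48) + l*(14*w^2 + 40*w + 18) + 2*w^3 + 8*w^2 + 6*w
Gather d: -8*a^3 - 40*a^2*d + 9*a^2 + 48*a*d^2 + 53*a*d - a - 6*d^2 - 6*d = -8*a^3 + 9*a^2 - a + d^2*(48*a - 6) + d*(-40*a^2 + 53*a - 6)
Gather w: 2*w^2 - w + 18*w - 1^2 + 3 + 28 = 2*w^2 + 17*w + 30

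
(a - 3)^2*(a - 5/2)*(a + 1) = a^4 - 15*a^3/2 + 31*a^2/2 + 3*a/2 - 45/2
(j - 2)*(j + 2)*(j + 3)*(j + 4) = j^4 + 7*j^3 + 8*j^2 - 28*j - 48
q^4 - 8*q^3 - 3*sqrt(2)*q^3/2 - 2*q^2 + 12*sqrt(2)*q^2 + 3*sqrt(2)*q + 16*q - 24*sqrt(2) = (q - 8)*(q - 3*sqrt(2)/2)*(q - sqrt(2))*(q + sqrt(2))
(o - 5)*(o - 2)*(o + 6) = o^3 - o^2 - 32*o + 60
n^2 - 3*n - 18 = (n - 6)*(n + 3)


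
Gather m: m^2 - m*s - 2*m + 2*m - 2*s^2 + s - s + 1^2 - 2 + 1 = m^2 - m*s - 2*s^2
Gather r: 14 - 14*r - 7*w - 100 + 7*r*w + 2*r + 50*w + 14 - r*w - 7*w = r*(6*w - 12) + 36*w - 72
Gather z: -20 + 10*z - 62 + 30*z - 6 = 40*z - 88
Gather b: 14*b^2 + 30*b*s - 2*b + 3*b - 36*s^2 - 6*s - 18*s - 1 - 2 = 14*b^2 + b*(30*s + 1) - 36*s^2 - 24*s - 3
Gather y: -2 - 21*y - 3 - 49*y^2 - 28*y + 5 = -49*y^2 - 49*y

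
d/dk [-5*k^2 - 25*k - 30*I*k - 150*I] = -10*k - 25 - 30*I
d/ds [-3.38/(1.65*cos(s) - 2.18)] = -5.577*sin(s)/(1.65*cos(s) - 2.18)^2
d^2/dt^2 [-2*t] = 0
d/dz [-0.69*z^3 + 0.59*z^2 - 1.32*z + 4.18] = -2.07*z^2 + 1.18*z - 1.32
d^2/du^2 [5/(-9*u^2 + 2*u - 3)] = 10*(81*u^2 - 18*u - 4*(9*u - 1)^2 + 27)/(9*u^2 - 2*u + 3)^3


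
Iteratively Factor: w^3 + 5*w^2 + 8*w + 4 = (w + 1)*(w^2 + 4*w + 4) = (w + 1)*(w + 2)*(w + 2)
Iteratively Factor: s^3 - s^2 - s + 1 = (s - 1)*(s^2 - 1) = (s - 1)*(s + 1)*(s - 1)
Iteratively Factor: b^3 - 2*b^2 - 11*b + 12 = (b - 4)*(b^2 + 2*b - 3) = (b - 4)*(b - 1)*(b + 3)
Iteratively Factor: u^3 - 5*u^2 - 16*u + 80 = (u + 4)*(u^2 - 9*u + 20) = (u - 4)*(u + 4)*(u - 5)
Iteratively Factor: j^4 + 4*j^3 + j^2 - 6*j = (j + 2)*(j^3 + 2*j^2 - 3*j) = (j + 2)*(j + 3)*(j^2 - j) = j*(j + 2)*(j + 3)*(j - 1)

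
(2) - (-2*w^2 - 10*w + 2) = 2*w^2 + 10*w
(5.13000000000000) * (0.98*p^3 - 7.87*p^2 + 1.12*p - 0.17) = 5.0274*p^3 - 40.3731*p^2 + 5.7456*p - 0.8721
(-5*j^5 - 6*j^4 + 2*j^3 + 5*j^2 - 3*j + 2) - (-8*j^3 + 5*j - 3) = -5*j^5 - 6*j^4 + 10*j^3 + 5*j^2 - 8*j + 5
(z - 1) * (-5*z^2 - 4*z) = -5*z^3 + z^2 + 4*z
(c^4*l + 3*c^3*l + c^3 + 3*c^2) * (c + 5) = c^5*l + 8*c^4*l + c^4 + 15*c^3*l + 8*c^3 + 15*c^2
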